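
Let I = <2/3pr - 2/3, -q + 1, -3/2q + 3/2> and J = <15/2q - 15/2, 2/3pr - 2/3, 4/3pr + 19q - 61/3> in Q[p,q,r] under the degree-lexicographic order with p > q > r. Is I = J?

Equality of ideals is decidable: compute both reduced Gröbner bases (unique for the ordering) and check whether they agree.
Buchberger on the first generating set:
f_1 = 2/3pr - 2/3, LT = pr.
f_2 = -q + 1, LT = q.
f_3 = -3/2q + 3/2, LT = q.

S(f_1,f_2): leading monomials are coprime, so the S-polynomial reduces to 0 (Buchberger's first criterion).
S(f_1,f_3): leading monomials are coprime, so the S-polynomial reduces to 0 (Buchberger's first criterion).
S(f_2,f_3): lcm = q. S = 0.
  remainder 0.

Every S-polynomial of the final basis reduces to 0, so we have a Gröbner basis.
Inter-reduce: drop elements whose leading term is divisible by another's, tail-reduce, and make monic.
Reduced Gröbner basis: {pr - 1, q - 1}.

Buchberger on the second generating set:
h_1 = 15/2q - 15/2, LT = q.
h_2 = 2/3pr - 2/3, LT = pr.
h_3 = 4/3pr + 19q - 61/3, LT = pr.

S(h_1,h_2): leading monomials are coprime, so the S-polynomial reduces to 0 (Buchberger's first criterion).
S(h_1,h_3): leading monomials are coprime, so the S-polynomial reduces to 0 (Buchberger's first criterion).
S(h_2,h_3): lcm = pr. S = -57/4q + 57/4.
  leading term q: subtract (-19/10)·h_1 from -57/4q + 57/4 → 0
  remainder 0.

Every S-polynomial of the final basis reduces to 0, so we have a Gröbner basis.
Inter-reduce: drop elements whose leading term is divisible by another's, tail-reduce, and make monic.
Reduced Gröbner basis: {pr - 1, q - 1}.

Same reduced basis, so the two generating sets span the same ideal.

Yes, the ideals are equal.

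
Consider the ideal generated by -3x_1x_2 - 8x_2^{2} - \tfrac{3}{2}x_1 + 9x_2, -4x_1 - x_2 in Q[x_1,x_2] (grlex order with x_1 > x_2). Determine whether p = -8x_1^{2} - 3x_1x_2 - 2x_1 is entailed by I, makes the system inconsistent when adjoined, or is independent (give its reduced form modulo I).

First compute the reduced Gröbner basis of I by Buchberger's algorithm.
f_1 = -3x_1x_2 - 8x_2^{2} - \tfrac{3}{2}x_1 + 9x_2, LT = x_1x_2.
f_2 = -4x_1 - x_2, LT = x_1.

S(f_1,f_2): lcm = x_1x_2. S = \tfrac{29}{12}x_2^{2} + \tfrac{1}{2}x_1 - 3x_2.
  reduce S modulo (f_1, f_2):
  remainder \tfrac{29}{12}x_2^{2} - \tfrac{25}{8}x_2 ≠ 0; add h_3 = \tfrac{29}{12}x_2^{2} - \tfrac{25}{8}x_2 to the basis.

The other S-polynomials (S(f_1,h_3), S(f_2,h_3)) all reduce to 0 modulo the current basis, so we have a Gröbner basis.
Inter-reduce: drop elements whose leading term is divisible by another's, tail-reduce, and make monic.
Reduced Gröbner basis: {x_2^{2} - \tfrac{75}{58}x_2, x_1 + \tfrac{1}{4}x_2}.
Label its elements g_1 = x_2^{2} - \tfrac{75}{58}x_2, g_2 = x_1 + \tfrac{1}{4}x_2.

Reduce p = -8x_1^{2} - 3x_1x_2 - 2x_1 modulo G:
  leading term x_1^{2}: subtract (-8x_1)·g_2 from -8x_1^{2} - 3x_1x_2 - 2x_1 → -x_1x_2 - 2x_1
  leading term x_1x_2: subtract (-x_2)·g_2 from -x_1x_2 - 2x_1 → \tfrac{1}{4}x_2^{2} - 2x_1
  leading term x_2^{2}: subtract (\tfrac{1}{4})·g_1 from \tfrac{1}{4}x_2^{2} - 2x_1 → -2x_1 + \tfrac{75}{232}x_2
  leading term x_1: subtract (-2)·g_2 from -2x_1 + \tfrac{75}{232}x_2 → \tfrac{191}{232}x_2
  leading term x_2: no divisor's leading term divides it; move \tfrac{191}{232}x_2 to the remainder.
  normal form = \tfrac{191}{232}x_2.
The normal form is nonzero, so p ∉ I. Since p minus its normal form lies in I, I + (p) = I + (r) where r = \tfrac{191}{232}x_2; decide whether this ideal is the whole ring.
Run Buchberger on G together with r (pairs among the g_i already reduce to 0 since G is a Gröbner basis):
g_1 = x_2^{2} - \tfrac{75}{58}x_2, LT = x_2^{2}.
g_2 = x_1 + \tfrac{1}{4}x_2, LT = x_1.
r = \tfrac{191}{232}x_2, LT = x_2.

The S-polynomials (S(g_1,g_2), S(g_1,r), S(g_2,r)) all reduce to 0 modulo the current basis, so we have a Gröbner basis.
Inter-reduce: drop elements whose leading term is divisible by another's, tail-reduce, and make monic.
Reduced Gröbner basis: {x_1, x_2}.
The reduced Gröbner basis of I + (p) is {x_1, x_2} ≠ {1}, a proper ideal, so the enlarged system stays consistent: p is independent of I, with normal form \tfrac{191}{232}x_2.

-8x_1^{2} - 3x_1x_2 - 2x_1 is independent of I; its normal form modulo I is \tfrac{191}{232}x_2.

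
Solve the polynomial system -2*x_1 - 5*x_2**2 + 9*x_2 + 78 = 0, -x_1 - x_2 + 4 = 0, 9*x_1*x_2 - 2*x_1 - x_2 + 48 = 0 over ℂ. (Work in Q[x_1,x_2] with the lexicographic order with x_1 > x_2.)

Compute a lex Gröbner basis by Buchberger's algorithm.
f_1 = -2*x_1 - 5*x_2**2 + 9*x_2 + 78, LT = x_1.
f_2 = -x_1 - x_2 + 4, LT = x_1.
f_3 = 9*x_1*x_2 - 2*x_1 - x_2 + 48, LT = x_1*x_2.

S(f_1,f_2): lcm = x_1. S = 5/2*x_2**2 - 11/2*x_2 - 35.
  reduce S modulo (f_1, f_2, f_3):
  remainder 5/2*x_2**2 - 11/2*x_2 - 35 ≠ 0; add h_4 = 5/2*x_2**2 - 11/2*x_2 - 35 to the basis.

S(f_1,f_3): lcm = x_1*x_2. S = 2/9*x_1 + 5/2*x_2**3 - 9/2*x_2**2 - 350/9*x_2 - 16/3.
  reduce S modulo (f_1, f_2, f_3, h_4):
  remainder -86/45*x_2 + 86/9 ≠ 0; add h_5 = -86/45*x_2 + 86/9 to the basis.

The other S-polynomials (S(f_2,f_3), S(f_1,h_4), S(f_2,h_4), S(f_3,h_4), S(f_1,h_5), S(f_2,h_5), S(f_3,h_5), S(h_4,h_5)) all reduce to 0 modulo the current basis, so we have a Gröbner basis.
Inter-reduce: drop elements whose leading term is divisible by another's, tail-reduce, and make monic.
Reduced Gröbner basis: {x_1 + 1, x_2 - 5}.

The lex basis is triangular: the last element involves only x_2. Solving x_2 - 5 = 0 gives x_2 ∈ {5}; substituting each value into the earlier elements determines the remaining variables.
  x_2 = 5: the earlier basis element becomes x_1 + 1 = 0, giving x_1 = -1 — point (-1, 5).

{(-1, 5)}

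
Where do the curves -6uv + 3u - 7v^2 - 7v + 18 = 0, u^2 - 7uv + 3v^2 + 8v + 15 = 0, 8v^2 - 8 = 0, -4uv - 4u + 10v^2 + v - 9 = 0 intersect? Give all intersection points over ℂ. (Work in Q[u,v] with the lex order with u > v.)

{(-2, -1)}

Compute a lex Gröbner basis by Buchberger's algorithm.
f_1 = -6uv + 3u - 7v^2 - 7v + 18, LT = uv.
f_2 = u^2 - 7uv + 3v^2 + 8v + 15, LT = u^2.
f_3 = 8v^2 - 8, LT = v^2.
f_4 = -4uv - 4u + 10v^2 + v - 9, LT = uv.

S(f_1,f_2): lcm = u^2v. S = -1/2u^2 + 49/6uv^2 + 7/6uv - 3u - 3v^3 - 8v^2 - 15v.
  leading term u^2: subtract (-1/2)·f_2 from -1/2u^2 + 49/6uv^2 + 7/6uv - 3u - 3v^3 - 8v^2 - 15v → 49/6uv^2 - 7/3uv - 3u - 3v^3 - 13/2v^2 - 11v + 15/2
  leading term uv^2: subtract (-49/36v)·f_1 from 49/6uv^2 - 7/3uv - 3u - 3v^3 - 13/2v^2 - 11v + 15/2 → 7/4uv - 3u - 451/36v^3 - 577/36v^2 + 27/2v + 15/2
  leading term uv: subtract (-7/24)·f_1 from 7/4uv - 3u - 451/36v^3 - 577/36v^2 + 27/2v + 15/2 → -17/8u - 451/36v^3 - 1301/72v^2 + 275/24v + 51/4
  leading term u: no divisor's leading term divides it; move -17/8u to the remainder.
  leading term v^3: subtract (-451/288v)·f_3 from -451/36v^3 - 1301/72v^2 + 275/24v + 51/4 → -1301/72v^2 - 77/72v + 51/4
  leading term v^2: subtract (-1301/576)·f_3 from -1301/72v^2 - 77/72v + 51/4 → -77/72v - 383/72
  leading term v: no divisor's leading term divides it; move -77/72v to the remainder.
  leading term 1: no divisor's leading term divides it; move -383/72 to the remainder.
  remainder -17/8u - 77/72v - 383/72 ≠ 0; add h_5 = -17/8u - 77/72v - 383/72 to the basis.

S(f_1,f_3): lcm = uv^2. S = -1/2uv + u + 7/6v^3 + 7/6v^2 - 3v.
  leading term uv: subtract (1/12)·f_1 from -1/2uv + u + 7/6v^3 + 7/6v^2 - 3v → 3/4u + 7/6v^3 + 7/4v^2 - 29/12v - 3/2
  leading term u: subtract (-6/17)·h_5 from 3/4u + 7/6v^3 + 7/4v^2 - 29/12v - 3/2 → 7/6v^3 + 7/4v^2 - 95/34v - 689/204
  leading term v^3: subtract (7/48v)·f_3 from 7/6v^3 + 7/4v^2 - 95/34v - 689/204 → 7/4v^2 - 83/51v - 689/204
  leading term v^2: subtract (7/32)·f_3 from 7/4v^2 - 83/51v - 689/204 → -83/51v - 83/51
  leading term v: no divisor's leading term divides it; move -83/51v to the remainder.
  leading term 1: no divisor's leading term divides it; move -83/51 to the remainder.
  remainder -83/51v - 83/51 ≠ 0; add h_6 = -83/51v - 83/51 to the basis.

The other S-polynomials (S(f_1,f_4), S(f_2,f_3), S(f_2,f_4), S(f_3,f_4), S(f_1,h_5), S(f_2,h_5), S(f_3,h_5), S(f_4,h_5), S(f_1,h_6), S(f_2,h_6), S(f_3,h_6), S(f_4,h_6), S(h_5,h_6)) all reduce to 0 modulo the current basis, so we have a Gröbner basis.
Inter-reduce: drop elements whose leading term is divisible by another's, tail-reduce, and make monic.
Reduced Gröbner basis: {u + 2, v + 1}.

From the last basis element, v + 1 = 0, so v takes values in {-1}. Each choice, substituted upward through the basis, yields the corresponding point(s) of the solution set.
  v = -1: the earlier basis element becomes u + 2 = 0, giving u = -2 — point (-2, -1).
Each listed point satisfies every original equation (direct substitution).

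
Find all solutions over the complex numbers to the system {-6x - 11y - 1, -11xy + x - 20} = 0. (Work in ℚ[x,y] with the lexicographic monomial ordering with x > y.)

Compute a lex Gröbner basis by Buchberger's algorithm.
f_1 = -6x - 11y - 1, LT = x.
f_2 = -11xy + x - 20, LT = xy.

S(f_1,f_2): lcm = xy. S = 1/11x + 11/6y² + ⅙y - 20/11.
  reduce S modulo (f_1, f_2):
  remainder 11/6y² - 11/6 ≠ 0; add h_3 = 11/6y² - 11/6 to the basis.

The other S-polynomials (S(f_1,h_3), S(f_2,h_3)) all reduce to 0 modulo the current basis, so we have a Gröbner basis.
Inter-reduce: drop elements whose leading term is divisible by another's, tail-reduce, and make monic.
Reduced Gröbner basis: {x + 11/6y + ⅙, y² - 1}.

Elimination: the polynomial y² - 1 lies in the elimination ideal for y, so y ∈ {-1, 1}. For each such y, the remaining basis elements (now univariate) give the rest of the solution.
  y = -1: the earlier basis element becomes x - 5/3 = 0, giving x = 5/3 — point (5/3, -1).
  y = 1: the earlier basis element becomes x + 2 = 0, giving x = -2 — point (-2, 1).
This is the nonlinear analogue of row-reducing a linear system.

{(5/3, -1), (-2, 1)}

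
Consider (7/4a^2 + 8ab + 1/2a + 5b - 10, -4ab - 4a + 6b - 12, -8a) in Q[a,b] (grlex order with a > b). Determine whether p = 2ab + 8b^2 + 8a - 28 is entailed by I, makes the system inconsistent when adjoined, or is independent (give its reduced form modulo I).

Adjoining 2ab + 8b^2 + 8a - 28 makes the ideal the whole ring: the system is inconsistent.

First compute the reduced Gröbner basis of I by Buchberger's algorithm.
f_1 = 7/4a^2 + 8ab + 1/2a + 5b - 10, LT = a^2.
f_2 = -4ab - 4a + 6b - 12, LT = ab.
f_3 = -8a, LT = a.

S(f_1,f_2): lcm = a^2b. S = 32/7ab^2 - a^2 + 25/14ab + 20/7b^2 - 3a - 40/7b.
  leading term ab^2: subtract (-8/7b)·f_2 from 32/7ab^2 - a^2 + 25/14ab + 20/7b^2 - 3a - 40/7b → -a^2 - 39/14ab + 68/7b^2 - 3a - 136/7b
  leading term a^2: subtract (-4/7)·f_1 from -a^2 - 39/14ab + 68/7b^2 - 3a - 136/7b → 25/14ab + 68/7b^2 - 19/7a - 116/7b - 40/7
  leading term ab: subtract (-25/56)·f_2 from 25/14ab + 68/7b^2 - 19/7a - 116/7b - 40/7 → 68/7b^2 - 9/2a - 389/28b - 155/14
  leading term b^2: no divisor's leading term divides it; move 68/7b^2 to the remainder.
  leading term a: subtract (9/16)·f_3 from -9/2a - 389/28b - 155/14 → -389/28b - 155/14
  leading term b: no divisor's leading term divides it; move -389/28b to the remainder.
  leading term 1: no divisor's leading term divides it; move -155/14 to the remainder.
  remainder 68/7b^2 - 389/28b - 155/14 ≠ 0; add h_4 = 68/7b^2 - 389/28b - 155/14 to the basis.

S(f_1,f_3): lcm = a^2. S = 32/7ab + 2/7a + 20/7b - 40/7.
  leading term ab: subtract (-8/7)·f_2 from 32/7ab + 2/7a + 20/7b - 40/7 → -30/7a + 68/7b - 136/7
  leading term a: subtract (15/28)·f_3 from -30/7a + 68/7b - 136/7 → 68/7b - 136/7
  leading term b: no divisor's leading term divides it; move 68/7b to the remainder.
  leading term 1: no divisor's leading term divides it; move -136/7 to the remainder.
  remainder 68/7b - 136/7 ≠ 0; add h_5 = 68/7b - 136/7 to the basis.

The other S-polynomials (S(f_2,f_3), S(f_1,h_4), S(f_2,h_4), S(f_3,h_4), S(f_1,h_5), S(f_2,h_5), S(f_3,h_5), S(h_4,h_5)) all reduce to 0 modulo the current basis, so we have a Gröbner basis.
Inter-reduce: drop elements whose leading term is divisible by another's, tail-reduce, and make monic.
Reduced Gröbner basis: {a, b - 2}.
Label its elements g_1 = a, g_2 = b - 2.

Reduce p = 2ab + 8b^2 + 8a - 28 modulo G:
  leading term ab: subtract (2b)·g_1 from 2ab + 8b^2 + 8a - 28 → 8b^2 + 8a - 28
  leading term b^2: subtract (8b)·g_2 from 8b^2 + 8a - 28 → 8a + 16b - 28
  leading term a: subtract (8)·g_1 from 8a + 16b - 28 → 16b - 28
  leading term b: subtract (16)·g_2 from 16b - 28 → 4
  leading term 1: no divisor's leading term divides it; move 4 to the remainder.
  normal form = 4.
The normal form is nonzero, so p ∉ I. Since p minus its normal form lies in I, I + (p) = I + (r) where r = 4; decide whether this ideal is the whole ring.
Here r = 4 is a nonzero constant, hence a unit: 1 ∈ I + (p), the Gröbner basis of I + (p) is {1}, and the enlarged system has no common solution — adjoining p is inconsistent.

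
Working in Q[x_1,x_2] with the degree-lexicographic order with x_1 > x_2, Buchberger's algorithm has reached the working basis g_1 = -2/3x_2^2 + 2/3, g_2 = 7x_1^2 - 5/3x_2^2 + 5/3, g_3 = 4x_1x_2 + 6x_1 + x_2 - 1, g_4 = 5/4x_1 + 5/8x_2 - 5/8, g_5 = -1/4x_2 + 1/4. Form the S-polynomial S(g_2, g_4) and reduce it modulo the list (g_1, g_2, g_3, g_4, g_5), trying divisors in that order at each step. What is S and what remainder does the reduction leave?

S(g_2, g_4) = -1/2x_1x_2 - 5/21x_2^2 + 1/2x_1 + 5/21; remainder on division = 0.

lcm(LM(g_2), LM(g_4)) = x_1^2.
S = (lcm/LT(g_2))·g_2 − (lcm/LT(g_4))·g_4 = -1/2x_1x_2 - 5/21x_2^2 + 1/2x_1 + 5/21.
Reduce S modulo (g_1, g_2, g_3, g_4, g_5) in that order:
  leading term x_1x_2: subtract (-1/8)·g_3 from -1/2x_1x_2 - 5/21x_2^2 + 1/2x_1 + 5/21 → -5/21x_2^2 + 5/4x_1 + 1/8x_2 + 19/168
  leading term x_2^2: subtract (5/14)·g_1 from -5/21x_2^2 + 5/4x_1 + 1/8x_2 + 19/168 → 5/4x_1 + 1/8x_2 - 1/8
  leading term x_1: subtract (1)·g_4 from 5/4x_1 + 1/8x_2 - 1/8 → -1/2x_2 + 1/2
  leading term x_2: subtract (2)·g_5 from -1/2x_2 + 1/2 → 0
The remainder is 0, so this S-polynomial contributes no new basis element.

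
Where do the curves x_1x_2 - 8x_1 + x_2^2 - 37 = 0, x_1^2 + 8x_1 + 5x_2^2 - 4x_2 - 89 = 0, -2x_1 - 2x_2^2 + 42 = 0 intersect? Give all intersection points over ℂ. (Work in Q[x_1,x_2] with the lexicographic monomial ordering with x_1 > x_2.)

{(-4, 5)}

Compute a lex Gröbner basis by Buchberger's algorithm.
f_1 = x_1x_2 - 8x_1 + x_2^2 - 37, LT = x_1x_2.
f_2 = x_1^2 + 8x_1 + 5x_2^2 - 4x_2 - 89, LT = x_1^2.
f_3 = -2x_1 - 2x_2^2 + 42, LT = x_1.

S(f_1,f_2): lcm = x_1^2x_2. S = -8x_1^2 + x_1x_2^2 - 8x_1x_2 - 37x_1 - 5x_2^3 + 4x_2^2 + 89x_2.
  leading term x_1^2: subtract (-8)·f_2 from -8x_1^2 + x_1x_2^2 - 8x_1x_2 - 37x_1 - 5x_2^3 + 4x_2^2 + 89x_2 → x_1x_2^2 - 8x_1x_2 + 27x_1 - 5x_2^3 + 44x_2^2 + 57x_2 - 712
  leading term x_1x_2^2: subtract (x_2)·f_1 from x_1x_2^2 - 8x_1x_2 + 27x_1 - 5x_2^3 + 44x_2^2 + 57x_2 - 712 → 27x_1 - 6x_2^3 + 44x_2^2 + 94x_2 - 712
  leading term x_1: subtract (-27/2)·f_3 from 27x_1 - 6x_2^3 + 44x_2^2 + 94x_2 - 712 → -6x_2^3 + 17x_2^2 + 94x_2 - 145
  leading term x_2^3: no divisor's leading term divides it; move -6x_2^3 to the remainder.
  leading term x_2^2: no divisor's leading term divides it; move 17x_2^2 to the remainder.
  leading term x_2: no divisor's leading term divides it; move 94x_2 to the remainder.
  leading term 1: no divisor's leading term divides it; move -145 to the remainder.
  remainder -6x_2^3 + 17x_2^2 + 94x_2 - 145 ≠ 0; add h_4 = -6x_2^3 + 17x_2^2 + 94x_2 - 145 to the basis.

S(f_1,f_3): lcm = x_1x_2. S = -8x_1 - x_2^3 + x_2^2 + 21x_2 - 37.
  leading term x_1: subtract (4)·f_3 from -8x_1 - x_2^3 + x_2^2 + 21x_2 - 37 → -x_2^3 + 9x_2^2 + 21x_2 - 205
  leading term x_2^3: subtract (1/6)·h_4 from -x_2^3 + 9x_2^2 + 21x_2 - 205 → 37/6x_2^2 + 16/3x_2 - 1085/6
  leading term x_2^2: no divisor's leading term divides it; move 37/6x_2^2 to the remainder.
  leading term x_2: no divisor's leading term divides it; move 16/3x_2 to the remainder.
  leading term 1: no divisor's leading term divides it; move -1085/6 to the remainder.
  remainder 37/6x_2^2 + 16/3x_2 - 1085/6 ≠ 0; add h_5 = 37/6x_2^2 + 16/3x_2 - 1085/6 to the basis.

S(f_2,f_3): lcm = x_1^2. S = -x_1x_2^2 + 29x_1 + 5x_2^2 - 4x_2 - 89.
  leading term x_1x_2^2: subtract (-x_2)·f_1 from -x_1x_2^2 + 29x_1 + 5x_2^2 - 4x_2 - 89 → -8x_1x_2 + 29x_1 + x_2^3 + 5x_2^2 - 41x_2 - 89
  leading term x_1x_2: subtract (-8)·f_1 from -8x_1x_2 + 29x_1 + x_2^3 + 5x_2^2 - 41x_2 - 89 → -35x_1 + x_2^3 + 13x_2^2 - 41x_2 - 385
  leading term x_1: subtract (35/2)·f_3 from -35x_1 + x_2^3 + 13x_2^2 - 41x_2 - 385 → x_2^3 + 48x_2^2 - 41x_2 - 1120
  leading term x_2^3: subtract (-1/6)·h_4 from x_2^3 + 48x_2^2 - 41x_2 - 1120 → 305/6x_2^2 - 76/3x_2 - 6865/6
  leading term x_2^2: subtract (305/37)·h_5 from 305/6x_2^2 - 76/3x_2 - 6865/6 → -2564/37x_2 + 12820/37
  leading term x_2: no divisor's leading term divides it; move -2564/37x_2 to the remainder.
  leading term 1: no divisor's leading term divides it; move 12820/37 to the remainder.
  remainder -2564/37x_2 + 12820/37 ≠ 0; add h_6 = -2564/37x_2 + 12820/37 to the basis.

The other S-polynomials (S(f_1,h_4), S(f_2,h_4), S(f_3,h_4), S(f_1,h_5), S(f_2,h_5), S(f_3,h_5), S(h_4,h_5), S(f_1,h_6), S(f_2,h_6), S(f_3,h_6), S(h_4,h_6), S(h_5,h_6)) all reduce to 0 modulo the current basis, so we have a Gröbner basis.
Inter-reduce: drop elements whose leading term is divisible by another's, tail-reduce, and make monic.
Reduced Gröbner basis: {x_1 + 4, x_2 - 5}.

A lex Gröbner basis eliminates variables successively. Here x_2 - 5 depends only on x_2, with roots {5}; lifting each root through the earlier basis elements recovers the full solutions.
  x_2 = 5: the earlier basis element becomes x_1 + 4 = 0, giving x_1 = -4 — point (-4, 5).
Substituting each solution back into the original system confirms all equations vanish.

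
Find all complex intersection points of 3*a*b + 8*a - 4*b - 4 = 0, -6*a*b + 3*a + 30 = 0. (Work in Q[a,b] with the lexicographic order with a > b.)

{(-2, -2), (20/19, 21/4)}

Compute a lex Gröbner basis by Buchberger's algorithm.
f_1 = 3*a*b + 8*a - 4*b - 4, LT = a*b.
f_2 = -6*a*b + 3*a + 30, LT = a*b.

S(f_1,f_2): lcm = a*b. S = 19/6*a - 4/3*b + 11/3.
  leading term a: no divisor's leading term divides it; move 19/6*a to the remainder.
  leading term b: no divisor's leading term divides it; move -4/3*b to the remainder.
  leading term 1: no divisor's leading term divides it; move 11/3 to the remainder.
  remainder 19/6*a - 4/3*b + 11/3 ≠ 0; add h_3 = 19/6*a - 4/3*b + 11/3 to the basis.

S(f_1,h_3): lcm = a*b. S = 8/3*a + 8/19*b**2 - 142/57*b - 4/3.
  leading term a: subtract (16/19)·h_3 from 8/3*a + 8/19*b**2 - 142/57*b - 4/3 → 8/19*b**2 - 26/19*b - 84/19
  leading term b**2: no divisor's leading term divides it; move 8/19*b**2 to the remainder.
  leading term b: no divisor's leading term divides it; move -26/19*b to the remainder.
  leading term 1: no divisor's leading term divides it; move -84/19 to the remainder.
  remainder 8/19*b**2 - 26/19*b - 84/19 ≠ 0; add h_4 = 8/19*b**2 - 26/19*b - 84/19 to the basis.

The other S-polynomials (S(f_2,h_3), S(f_1,h_4), S(f_2,h_4), S(h_3,h_4)) all reduce to 0 modulo the current basis, so we have a Gröbner basis.
Inter-reduce: drop elements whose leading term is divisible by another's, tail-reduce, and make monic.
Reduced Gröbner basis: {a - 8/19*b + 22/19, b**2 - 13/4*b - 21/2}.

Elimination: the polynomial b**2 - 13/4*b - 21/2 lies in the elimination ideal for b, so b ∈ {-2, 21/4}. For each such b, the remaining basis elements (now univariate) give the rest of the solution.
  b = -2: the earlier basis element becomes a + 2 = 0, giving a = -2 — point (-2, -2).
  b = 21/4: the earlier basis element becomes a - 20/19 = 0, giving a = 20/19 — point (20/19, 21/4).
Each listed point satisfies every original equation (direct substitution).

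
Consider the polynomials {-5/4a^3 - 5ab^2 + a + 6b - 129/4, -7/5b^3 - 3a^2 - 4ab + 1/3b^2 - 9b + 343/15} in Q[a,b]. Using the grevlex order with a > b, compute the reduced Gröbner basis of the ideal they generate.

f_1 = -5/4a^3 - 5ab^2 + a + 6b - 129/4, LT = a^3.
f_2 = -7/5b^3 - 3a^2 - 4ab + 1/3b^2 - 9b + 343/15, LT = b^3.

The S-polynomials (S(f_1,f_2)) all reduce to 0 modulo the current basis, so we have a Gröbner basis.

G = {a^3 + 4ab^2 - 4/5a - 24/5b + 129/5, b^3 + 15/7a^2 + 20/7ab - 5/21b^2 + 45/7b - 49/3}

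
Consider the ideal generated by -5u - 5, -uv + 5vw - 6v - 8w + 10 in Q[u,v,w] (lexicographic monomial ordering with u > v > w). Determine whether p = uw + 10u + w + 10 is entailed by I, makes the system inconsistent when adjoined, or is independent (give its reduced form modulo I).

uw + 10u + w + 10 lies in I (it reduces to 0).

First compute the reduced Gröbner basis of I by Buchberger's algorithm.
f_1 = -5u - 5, LT = u.
f_2 = -uv + 5vw - 6v - 8w + 10, LT = uv.

S(f_1,f_2): lcm = uv. S = 5vw - 5v - 8w + 10.
  leading term vw: no divisor's leading term divides it; move 5vw to the remainder.
  leading term v: no divisor's leading term divides it; move -5v to the remainder.
  leading term w: no divisor's leading term divides it; move -8w to the remainder.
  leading term 1: no divisor's leading term divides it; move 10 to the remainder.
  remainder 5vw - 5v - 8w + 10 ≠ 0; add h_3 = 5vw - 5v - 8w + 10 to the basis.

The other S-polynomials (S(f_1,h_3), S(f_2,h_3)) all reduce to 0 modulo the current basis, so we have a Gröbner basis.
Inter-reduce: drop elements whose leading term is divisible by another's, tail-reduce, and make monic.
Reduced Gröbner basis: {u + 1, vw - v - 8/5w + 2}.
Label its elements g_1 = u + 1, g_2 = vw - v - 8/5w + 2.

Reduce p = uw + 10u + w + 10 modulo G:
  leading term uw: subtract (w)·g_1 from uw + 10u + w + 10 → 10u + 10
  leading term u: subtract (10)·g_1 from 10u + 10 → 0
  normal form = 0.
Since the normal form is 0, p ∈ I.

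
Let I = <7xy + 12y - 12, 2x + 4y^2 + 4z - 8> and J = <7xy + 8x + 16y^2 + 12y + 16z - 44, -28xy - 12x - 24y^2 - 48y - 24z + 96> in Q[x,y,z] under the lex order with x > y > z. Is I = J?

Since reduced Gröbner bases are canonical representatives of ideals under a given ordering, it suffices to compute and compare them.
Buchberger on the first generating set:
f_1 = 7xy + 12y - 12, LT = xy.
f_2 = 2x + 4y^2 + 4z - 8, LT = x.

S(f_1,f_2): lcm = xy. S = -2y^3 - 2yz + 40/7y - 12/7.
  reduce S modulo (f_1, f_2):
  remainder -2y^3 - 2yz + 40/7y - 12/7 ≠ 0; add g_3 = -2y^3 - 2yz + 40/7y - 12/7 to the basis.

The other S-polynomials (S(f_1,g_3), S(f_2,g_3)) all reduce to 0 modulo the current basis, so we have a Gröbner basis.
Inter-reduce: drop elements whose leading term is divisible by another's, tail-reduce, and make monic.
Reduced Gröbner basis: {x + 2y^2 + 2z - 4, y^3 + yz - 20/7y + 6/7}.

Buchberger on the second generating set:
h_1 = 7xy + 8x + 16y^2 + 12y + 16z - 44, LT = xy.
h_2 = -28xy - 12x - 24y^2 - 48y - 24z + 96, LT = xy.

S(h_1,h_2): lcm = xy. S = 5/7x + 10/7y^2 + 10/7z - 20/7.
  reduce S modulo (h_1, h_2):
  remainder 5/7x + 10/7y^2 + 10/7z - 20/7 ≠ 0; add k_3 = 5/7x + 10/7y^2 + 10/7z - 20/7 to the basis.

S(h_1,k_3): lcm = xy. S = 8/7x - 2y^3 + 16/7y^2 - 2yz + 40/7y + 16/7z - 44/7.
  reduce S modulo (h_1, h_2, k_3):
  remainder -2y^3 - 2yz + 40/7y - 12/7 ≠ 0; add k_4 = -2y^3 - 2yz + 40/7y - 12/7 to the basis.

The other S-polynomials (S(h_2,k_3), S(h_1,k_4), S(h_2,k_4), S(k_3,k_4)) all reduce to 0 modulo the current basis, so we have a Gröbner basis.
Inter-reduce: drop elements whose leading term is divisible by another's, tail-reduce, and make monic.
Reduced Gröbner basis: {x + 2y^2 + 2z - 4, y^3 + yz - 20/7y + 6/7}.

These coincide, so the ideals are equal.

Yes, the ideals are equal.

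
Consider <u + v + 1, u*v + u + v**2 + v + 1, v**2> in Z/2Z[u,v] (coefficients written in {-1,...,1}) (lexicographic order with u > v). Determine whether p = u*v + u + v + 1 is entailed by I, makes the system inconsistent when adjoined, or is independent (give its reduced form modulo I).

First compute the reduced Gröbner basis of I by Buchberger's algorithm.
f_1 = u + v + 1, LT = u.
f_2 = u*v + u + v**2 + v + 1, LT = u*v.
f_3 = v**2, LT = v**2.

S(f_1,f_2): lcm = u*v. S = u + 1.
  leading term u: subtract (1)·f_1 from u + 1 → v
  leading term v: no divisor's leading term divides it; move v to the remainder.
  remainder v ≠ 0; add h_4 = v to the basis.

The other S-polynomials (S(f_1,f_3), S(f_2,f_3), S(f_1,h_4), S(f_2,h_4), S(f_3,h_4)) all reduce to 0 modulo the current basis, so we have a Gröbner basis.
Inter-reduce: drop elements whose leading term is divisible by another's, tail-reduce, and make monic.
Reduced Gröbner basis: {u + 1, v}.
Label its elements g_1 = u + 1, g_2 = v.

Reduce p = u*v + u + v + 1 modulo G:
  leading term u*v: subtract (v)·g_1 from u*v + u + v + 1 → u + 1
  leading term u: subtract (1)·g_1 from u + 1 → 0
  normal form = 0.
Since the normal form is 0, p ∈ I.

u*v + u + v + 1 lies in I (it reduces to 0).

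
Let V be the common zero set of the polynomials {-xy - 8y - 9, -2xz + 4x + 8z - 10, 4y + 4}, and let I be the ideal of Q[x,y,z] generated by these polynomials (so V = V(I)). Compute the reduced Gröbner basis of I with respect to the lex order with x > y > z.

G = {x - 1, y + 1, z - 1}

f_1 = -xy - 8y - 9, LT = xy.
f_2 = -2xz + 4x + 8z - 10, LT = xz.
f_3 = 4y + 4, LT = y.

S(f_1,f_2): lcm = xyz. S = 2xy + 12yz - 5y + 9z.
  leading term xy: subtract (-2)·f_1 from 2xy + 12yz - 5y + 9z → 12yz - 21y + 9z - 18
  leading term yz: subtract (3z)·f_3 from 12yz - 21y + 9z - 18 → -21y - 3z - 18
  leading term y: subtract (-21/4)·f_3 from -21y - 3z - 18 → -3z + 3
  leading term z: no divisor's leading term divides it; move -3z to the remainder.
  leading term 1: no divisor's leading term divides it; move 3 to the remainder.
  remainder -3z + 3 ≠ 0; add g_4 = -3z + 3 to the basis.

S(f_1,f_3): lcm = xy. S = -x + 8y + 9.
  leading term x: no divisor's leading term divides it; move -x to the remainder.
  leading term y: subtract (2)·f_3 from 8y + 9 → 1
  leading term 1: no divisor's leading term divides it; move 1 to the remainder.
  remainder -x + 1 ≠ 0; add g_5 = -x + 1 to the basis.

The other S-polynomials (S(f_2,f_3), S(f_1,g_4), S(f_2,g_4), S(f_3,g_4), S(f_1,g_5), S(f_2,g_5), S(f_3,g_5), S(g_4,g_5)) all reduce to 0 modulo the current basis, so we have a Gröbner basis.
Inter-reduce: drop elements whose leading term is divisible by another's, tail-reduce, and make monic.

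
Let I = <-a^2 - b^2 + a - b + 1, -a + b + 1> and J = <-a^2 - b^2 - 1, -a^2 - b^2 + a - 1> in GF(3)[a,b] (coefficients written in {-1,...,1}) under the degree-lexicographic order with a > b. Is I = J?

No, the ideals differ.

Two ideals are equal iff their reduced Gröbner bases coincide (the reduced basis is unique for a fixed ordering).
Buchberger on the first generating set:
f_1 = -a^2 - b^2 + a - b + 1, LT = a^2.
f_2 = -a + b + 1, LT = a.

S(f_1,f_2): lcm = a^2. S = ab + b^2 + b - 1.
  leading term ab: subtract (-b)·f_2 from ab + b^2 + b - 1 → -b^2 - b - 1
  leading term b^2: no divisor's leading term divides it; move -b^2 to the remainder.
  leading term b: no divisor's leading term divides it; move -b to the remainder.
  leading term 1: no divisor's leading term divides it; move -1 to the remainder.
  remainder -b^2 - b - 1 ≠ 0; add g_3 = -b^2 - b - 1 to the basis.

The other S-polynomials (S(f_1,g_3), S(f_2,g_3)) all reduce to 0 modulo the current basis, so we have a Gröbner basis.
Inter-reduce: drop elements whose leading term is divisible by another's, tail-reduce, and make monic.
Reduced Gröbner basis: {b^2 + b + 1, a - b - 1}.

Buchberger on the second generating set:
h_1 = -a^2 - b^2 - 1, LT = a^2.
h_2 = -a^2 - b^2 + a - 1, LT = a^2.

S(h_1,h_2): lcm = a^2. S = a.
  leading term a: no divisor's leading term divides it; move a to the remainder.
  remainder a ≠ 0; add k_3 = a to the basis.

S(h_1,k_3): lcm = a^2. S = b^2 + 1.
  leading term b^2: no divisor's leading term divides it; move b^2 to the remainder.
  leading term 1: no divisor's leading term divides it; move 1 to the remainder.
  remainder b^2 + 1 ≠ 0; add k_4 = b^2 + 1 to the basis.

The other S-polynomials (S(h_2,k_3), S(h_1,k_4), S(h_2,k_4), S(k_3,k_4)) all reduce to 0 modulo the current basis, so we have a Gröbner basis.
Inter-reduce: drop elements whose leading term is divisible by another's, tail-reduce, and make monic.
Reduced Gröbner basis: {b^2 + 1, a}.

Since the reduced bases disagree, the two ideals are not the same.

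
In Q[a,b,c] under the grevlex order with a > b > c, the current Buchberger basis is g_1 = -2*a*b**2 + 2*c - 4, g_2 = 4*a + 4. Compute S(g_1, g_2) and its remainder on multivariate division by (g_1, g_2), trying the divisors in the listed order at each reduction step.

lcm(LM(g_1), LM(g_2)) = a*b**2.
S = (lcm/LT(g_1))·g_1 − (lcm/LT(g_2))·g_2 = -b**2 - c + 2.
Reduce S modulo (g_1, g_2) in that order:
  leading term b**2: no divisor's leading term divides it; move -b**2 to the remainder.
  leading term c: no divisor's leading term divides it; move -c to the remainder.
  leading term 1: no divisor's leading term divides it; move 2 to the remainder.
The remainder -b**2 - c + 2 is nonzero, so it would be added as the next basis element.
This is the inner loop of Buchberger's algorithm — each nonzero remainder becomes a new basis element.

S(g_1, g_2) = -b**2 - c + 2; remainder on division = -b**2 - c + 2.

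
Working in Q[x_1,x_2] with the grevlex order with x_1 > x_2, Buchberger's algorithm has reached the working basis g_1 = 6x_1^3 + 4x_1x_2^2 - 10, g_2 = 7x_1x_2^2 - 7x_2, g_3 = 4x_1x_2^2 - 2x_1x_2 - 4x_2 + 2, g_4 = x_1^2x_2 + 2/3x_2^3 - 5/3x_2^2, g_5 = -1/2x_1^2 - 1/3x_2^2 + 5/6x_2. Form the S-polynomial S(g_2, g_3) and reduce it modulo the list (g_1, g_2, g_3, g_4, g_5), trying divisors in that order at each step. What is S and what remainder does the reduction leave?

lcm(LM(g_2), LM(g_3)) = x_1x_2^2.
S = (lcm/LT(g_2))·g_2 − (lcm/LT(g_3))·g_3 = 1/2x_1x_2 - 1/2.
Reduce S modulo (g_1, g_2, g_3, g_4, g_5) in that order:
  leading term x_1x_2: no divisor's leading term divides it; move 1/2x_1x_2 to the remainder.
  leading term 1: no divisor's leading term divides it; move -1/2 to the remainder.
The remainder 1/2x_1x_2 - 1/2 is nonzero, so it would be added as the next basis element.

S(g_2, g_3) = 1/2x_1x_2 - 1/2; remainder on division = 1/2x_1x_2 - 1/2.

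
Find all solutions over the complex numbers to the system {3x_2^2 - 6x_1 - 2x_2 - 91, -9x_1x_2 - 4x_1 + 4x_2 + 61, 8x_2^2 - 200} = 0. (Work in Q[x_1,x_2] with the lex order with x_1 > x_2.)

Compute a lex Gröbner basis by Buchberger's algorithm.
f_1 = -6x_1 + 3x_2^2 - 2x_2 - 91, LT = x_1.
f_2 = -9x_1x_2 - 4x_1 + 4x_2 + 61, LT = x_1x_2.
f_3 = 8x_2^2 - 200, LT = x_2^2.

S(f_1,f_2): lcm = x_1x_2. S = -4/9x_1 - 1/2x_2^3 + 1/3x_2^2 + 281/18x_2 + 61/9.
  reduce S modulo (f_1, f_2, f_3):
  remainder 88/27x_2 + 440/27 ≠ 0; add h_4 = 88/27x_2 + 440/27 to the basis.

The other S-polynomials (S(f_1,f_3), S(f_2,f_3), S(f_1,h_4), S(f_2,h_4), S(f_3,h_4)) all reduce to 0 modulo the current basis, so we have a Gröbner basis.
Inter-reduce: drop elements whose leading term is divisible by another's, tail-reduce, and make monic.
Reduced Gröbner basis: {x_1 + 1, x_2 + 5}.

From the last basis element, x_2 + 5 = 0, so x_2 takes values in {-5}. Each choice, substituted upward through the basis, yields the corresponding point(s) of the solution set.
  x_2 = -5: the earlier basis element becomes x_1 + 1 = 0, giving x_1 = -1 — point (-1, -5).
This is the nonlinear analogue of row-reducing a linear system.

{(-1, -5)}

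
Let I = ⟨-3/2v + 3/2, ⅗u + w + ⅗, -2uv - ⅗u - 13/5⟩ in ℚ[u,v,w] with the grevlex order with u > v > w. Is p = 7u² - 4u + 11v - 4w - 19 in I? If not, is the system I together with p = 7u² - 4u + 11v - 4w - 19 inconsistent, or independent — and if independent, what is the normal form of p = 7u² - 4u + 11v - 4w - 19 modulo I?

Adjoining 7u² - 4u + 11v - 4w - 19 makes the ideal the whole ring: the system is inconsistent.

First compute the reduced Gröbner basis of I by Buchberger's algorithm.
f_1 = -3/2v + 3/2, LT = v.
f_2 = ⅗u + w + ⅗, LT = u.
f_3 = -2uv - ⅗u - 13/5, LT = uv.

S(f_1,f_3): lcm = uv. S = -13/10u - 13/10.
  reduce S modulo (f_1, f_2, f_3):
  remainder 13/6w ≠ 0; add h_4 = 13/6w to the basis.

The other S-polynomials (S(f_1,f_2), S(f_2,f_3), S(f_1,h_4), S(f_2,h_4), S(f_3,h_4)) all reduce to 0 modulo the current basis, so we have a Gröbner basis.
Inter-reduce: drop elements whose leading term is divisible by another's, tail-reduce, and make monic.
Reduced Gröbner basis: {u + 1, v - 1, w}.
Label its elements g_1 = u + 1, g_2 = v - 1, g_3 = w.

Reduce p = 7u² - 4u + 11v - 4w - 19 modulo G:
  leading term u²: subtract (7u)·g_1 from 7u² - 4u + 11v - 4w - 19 → -11u + 11v - 4w - 19
  leading term u: subtract (-11)·g_1 from -11u + 11v - 4w - 19 → 11v - 4w - 8
  leading term v: subtract (11)·g_2 from 11v - 4w - 8 → -4w + 3
  leading term w: subtract (-4)·g_3 from -4w + 3 → 3
  leading term 1: no divisor's leading term divides it; move 3 to the remainder.
  normal form = 3.
The normal form is nonzero, so p ∉ I. Since p minus its normal form lies in I, I + (p) = I + (r) where r = 3; decide whether this ideal is the whole ring.
Here r = 3 is a nonzero constant, hence a unit: 1 ∈ I + (p), the Gröbner basis of I + (p) is {1}, and the enlarged system has no common solution — adjoining p is inconsistent.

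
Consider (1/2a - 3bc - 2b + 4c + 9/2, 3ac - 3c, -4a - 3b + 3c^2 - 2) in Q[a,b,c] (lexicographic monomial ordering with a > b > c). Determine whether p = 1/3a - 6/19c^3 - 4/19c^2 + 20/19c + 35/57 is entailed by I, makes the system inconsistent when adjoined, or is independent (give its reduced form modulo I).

First compute the reduced Gröbner basis of I by Buchberger's algorithm.
f_1 = 1/2a - 3bc - 2b + 4c + 9/2, LT = a.
f_2 = 3ac - 3c, LT = ac.
f_3 = -4a - 3b + 3c^2 - 2, LT = a.

S(f_1,f_2): lcm = ac. S = -6bc^2 - 4bc + 8c^2 + 10c.
  leading term bc^2: no divisor's leading term divides it; move -6bc^2 to the remainder.
  leading term bc: no divisor's leading term divides it; move -4bc to the remainder.
  leading term c^2: no divisor's leading term divides it; move 8c^2 to the remainder.
  leading term c: no divisor's leading term divides it; move 10c to the remainder.
  remainder -6bc^2 - 4bc + 8c^2 + 10c ≠ 0; add h_4 = -6bc^2 - 4bc + 8c^2 + 10c to the basis.

S(f_1,f_3): lcm = a. S = -6bc - 19/4b + 3/4c^2 + 8c + 17/2.
  leading term bc: no divisor's leading term divides it; move -6bc to the remainder.
  leading term b: no divisor's leading term divides it; move -19/4b to the remainder.
  leading term c^2: no divisor's leading term divides it; move 3/4c^2 to the remainder.
  leading term c: no divisor's leading term divides it; move 8c to the remainder.
  leading term 1: no divisor's leading term divides it; move 17/2 to the remainder.
  remainder -6bc - 19/4b + 3/4c^2 + 8c + 17/2 ≠ 0; add h_5 = -6bc - 19/4b + 3/4c^2 + 8c + 17/2 to the basis.

S(f_2,f_3): lcm = ac. S = -3/4bc + 3/4c^3 - 3/2c.
  leading term bc: subtract (1/8)·h_5 from -3/4bc + 3/4c^3 - 3/2c → 19/32b + 3/4c^3 - 3/32c^2 - 5/2c - 17/16
  leading term b: no divisor's leading term divides it; move 19/32b to the remainder.
  leading term c^3: no divisor's leading term divides it; move 3/4c^3 to the remainder.
  leading term c^2: no divisor's leading term divides it; move -3/32c^2 to the remainder.
  leading term c: no divisor's leading term divides it; move -5/2c to the remainder.
  leading term 1: no divisor's leading term divides it; move -17/16 to the remainder.
  remainder 19/32b + 3/4c^3 - 3/32c^2 - 5/2c - 17/16 ≠ 0; add h_6 = 19/32b + 3/4c^3 - 3/32c^2 - 5/2c - 17/16 to the basis.

S(h_4,h_6): lcm = bc^2. S = 2/3bc - 24/19c^5 + 3/19c^4 + 80/19c^3 + 26/57c^2 - 5/3c.
  leading term bc: subtract (-1/9)·h_5 from 2/3bc - 24/19c^5 + 3/19c^4 + 80/19c^3 + 26/57c^2 - 5/3c → -19/36b - 24/19c^5 + 3/19c^4 + 80/19c^3 + 41/76c^2 - 7/9c + 17/18
  leading term b: subtract (-8/9)·h_6 from -19/36b - 24/19c^5 + 3/19c^4 + 80/19c^3 + 41/76c^2 - 7/9c + 17/18 → -24/19c^5 + 3/19c^4 + 278/57c^3 + 26/57c^2 - 3c
  leading term c^5: no divisor's leading term divides it; move -24/19c^5 to the remainder.
  leading term c^4: no divisor's leading term divides it; move 3/19c^4 to the remainder.
  leading term c^3: no divisor's leading term divides it; move 278/57c^3 to the remainder.
  leading term c^2: no divisor's leading term divides it; move 26/57c^2 to the remainder.
  leading term c: no divisor's leading term divides it; move -3c to the remainder.
  remainder -24/19c^5 + 3/19c^4 + 278/57c^3 + 26/57c^2 - 3c ≠ 0; add h_7 = -24/19c^5 + 3/19c^4 + 278/57c^3 + 26/57c^2 - 3c to the basis.

S(h_5,h_6): lcm = bc. S = 19/24b - 24/19c^4 + 3/19c^3 + 621/152c^2 + 26/57c - 17/12.
  leading term b: subtract (4/3)·h_6 from 19/24b - 24/19c^4 + 3/19c^3 + 621/152c^2 + 26/57c - 17/12 → -24/19c^4 - 16/19c^3 + 80/19c^2 + 72/19c
  leading term c^4: no divisor's leading term divides it; move -24/19c^4 to the remainder.
  leading term c^3: no divisor's leading term divides it; move -16/19c^3 to the remainder.
  leading term c^2: no divisor's leading term divides it; move 80/19c^2 to the remainder.
  leading term c: no divisor's leading term divides it; move 72/19c to the remainder.
  remainder -24/19c^4 - 16/19c^3 + 80/19c^2 + 72/19c ≠ 0; add h_8 = -24/19c^4 - 16/19c^3 + 80/19c^2 + 72/19c to the basis.

The other S-polynomials (S(f_1,h_4), S(f_2,h_4), S(f_3,h_4), S(f_1,h_5), S(f_2,h_5), S(f_3,h_5), S(h_4,h_5), S(f_1,h_6), S(f_2,h_6), S(f_3,h_6), S(f_1,h_7), S(f_2,h_7), S(f_3,h_7), S(h_4,h_7), S(h_5,h_7), S(h_6,h_7), S(f_1,h_8), S(f_2,h_8), S(f_3,h_8), S(h_4,h_8), S(h_5,h_8), S(h_6,h_8), S(h_7,h_8)) all reduce to 0 modulo the current basis, so we have a Gröbner basis.
Inter-reduce: drop elements whose leading term is divisible by another's, tail-reduce, and make monic.
Reduced Gröbner basis: {a - 18/19c^3 - 12/19c^2 + 60/19c + 35/19, b + 24/19c^3 - 3/19c^2 - 80/19c - 34/19, c^4 + 2/3c^3 - 10/3c^2 - 3c}.
Label its elements g_1 = a - 18/19c^3 - 12/19c^2 + 60/19c + 35/19, g_2 = b + 24/19c^3 - 3/19c^2 - 80/19c - 34/19, g_3 = c^4 + 2/3c^3 - 10/3c^2 - 3c.

Reduce p = 1/3a - 6/19c^3 - 4/19c^2 + 20/19c + 35/57 modulo G:
  leading term a: subtract (1/3)·g_1 from 1/3a - 6/19c^3 - 4/19c^2 + 20/19c + 35/57 → 0
  normal form = 0.
Since the normal form is 0, p ∈ I.

1/3a - 6/19c^3 - 4/19c^2 + 20/19c + 35/57 lies in I (it reduces to 0).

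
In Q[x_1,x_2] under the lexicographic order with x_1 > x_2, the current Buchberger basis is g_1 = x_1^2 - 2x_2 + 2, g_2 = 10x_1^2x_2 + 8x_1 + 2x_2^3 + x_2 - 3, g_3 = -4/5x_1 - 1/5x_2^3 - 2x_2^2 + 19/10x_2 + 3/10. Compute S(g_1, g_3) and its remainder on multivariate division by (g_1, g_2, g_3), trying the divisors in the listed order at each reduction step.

lcm(LM(g_1), LM(g_3)) = x_1^2.
S = (lcm/LT(g_1))·g_1 − (lcm/LT(g_3))·g_3 = -1/4x_1x_2^3 - 5/2x_1x_2^2 + 19/8x_1x_2 + 3/8x_1 - 2x_2 + 2.
Reduce S modulo (g_1, g_2, g_3) in that order:
  leading term x_1x_2^3: subtract (5/16x_2^3)·g_3 from -1/4x_1x_2^3 - 5/2x_1x_2^2 + 19/8x_1x_2 + 3/8x_1 - 2x_2 + 2 → -5/2x_1x_2^2 + 19/8x_1x_2 + 3/8x_1 + 1/16x_2^6 + 5/8x_2^5 - 19/32x_2^4 - 3/32x_2^3 - 2x_2 + 2
  leading term x_1x_2^2: subtract (25/8x_2^2)·g_3 from -5/2x_1x_2^2 + 19/8x_1x_2 + 3/8x_1 + 1/16x_2^6 + 5/8x_2^5 - 19/32x_2^4 - 3/32x_2^3 - 2x_2 + 2 → 19/8x_1x_2 + 3/8x_1 + 1/16x_2^6 + 5/4x_2^5 + 181/32x_2^4 - 193/32x_2^3 - 15/16x_2^2 - 2x_2 + 2
  leading term x_1x_2: subtract (-95/32x_2)·g_3 from 19/8x_1x_2 + 3/8x_1 + 1/16x_2^6 + 5/4x_2^5 + 181/32x_2^4 - 193/32x_2^3 - 15/16x_2^2 - 2x_2 + 2 → 3/8x_1 + 1/16x_2^6 + 5/4x_2^5 + 81/16x_2^4 - 383/32x_2^3 + 301/64x_2^2 - 71/64x_2 + 2
  leading term x_1: subtract (-15/32)·g_3 from 3/8x_1 + 1/16x_2^6 + 5/4x_2^5 + 81/16x_2^4 - 383/32x_2^3 + 301/64x_2^2 - 71/64x_2 + 2 → 1/16x_2^6 + 5/4x_2^5 + 81/16x_2^4 - 193/16x_2^3 + 241/64x_2^2 - 7/32x_2 + 137/64
  leading term x_2^6: no divisor's leading term divides it; move 1/16x_2^6 to the remainder.
  leading term x_2^5: no divisor's leading term divides it; move 5/4x_2^5 to the remainder.
  leading term x_2^4: no divisor's leading term divides it; move 81/16x_2^4 to the remainder.
  leading term x_2^3: no divisor's leading term divides it; move -193/16x_2^3 to the remainder.
  leading term x_2^2: no divisor's leading term divides it; move 241/64x_2^2 to the remainder.
  leading term x_2: no divisor's leading term divides it; move -7/32x_2 to the remainder.
  leading term 1: no divisor's leading term divides it; move 137/64 to the remainder.
The remainder 1/16x_2^6 + 5/4x_2^5 + 81/16x_2^4 - 193/16x_2^3 + 241/64x_2^2 - 7/32x_2 + 137/64 is nonzero, so it would be added as the next basis element.

S(g_1, g_3) = -1/4x_1x_2^3 - 5/2x_1x_2^2 + 19/8x_1x_2 + 3/8x_1 - 2x_2 + 2; remainder on division = 1/16x_2^6 + 5/4x_2^5 + 81/16x_2^4 - 193/16x_2^3 + 241/64x_2^2 - 7/32x_2 + 137/64.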